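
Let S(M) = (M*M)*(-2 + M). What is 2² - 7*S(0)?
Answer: 4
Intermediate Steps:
S(M) = M²*(-2 + M)
2² - 7*S(0) = 2² - 7*0²*(-2 + 0) = 4 - 0*(-2) = 4 - 7*0 = 4 + 0 = 4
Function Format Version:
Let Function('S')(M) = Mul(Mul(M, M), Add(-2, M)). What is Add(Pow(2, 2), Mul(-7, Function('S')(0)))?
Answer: 4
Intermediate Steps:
Function('S')(M) = Mul(Pow(M, 2), Add(-2, M))
Add(Pow(2, 2), Mul(-7, Function('S')(0))) = Add(Pow(2, 2), Mul(-7, Mul(Pow(0, 2), Add(-2, 0)))) = Add(4, Mul(-7, Mul(0, -2))) = Add(4, Mul(-7, 0)) = Add(4, 0) = 4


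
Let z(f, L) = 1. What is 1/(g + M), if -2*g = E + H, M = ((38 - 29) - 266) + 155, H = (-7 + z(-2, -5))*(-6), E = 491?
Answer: -2/731 ≈ -0.0027360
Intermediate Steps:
H = 36 (H = (-7 + 1)*(-6) = -6*(-6) = 36)
M = -102 (M = (9 - 266) + 155 = -257 + 155 = -102)
g = -527/2 (g = -(491 + 36)/2 = -½*527 = -527/2 ≈ -263.50)
1/(g + M) = 1/(-527/2 - 102) = 1/(-731/2) = -2/731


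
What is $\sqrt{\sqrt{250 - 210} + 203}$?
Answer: $\sqrt{203 + 2 \sqrt{10}} \approx 14.468$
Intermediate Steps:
$\sqrt{\sqrt{250 - 210} + 203} = \sqrt{\sqrt{40} + 203} = \sqrt{2 \sqrt{10} + 203} = \sqrt{203 + 2 \sqrt{10}}$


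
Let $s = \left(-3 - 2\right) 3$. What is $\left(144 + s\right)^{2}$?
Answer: $16641$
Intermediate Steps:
$s = -15$ ($s = \left(-5\right) 3 = -15$)
$\left(144 + s\right)^{2} = \left(144 - 15\right)^{2} = 129^{2} = 16641$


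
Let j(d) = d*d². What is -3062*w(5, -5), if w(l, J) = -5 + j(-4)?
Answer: 211278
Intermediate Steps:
j(d) = d³
w(l, J) = -69 (w(l, J) = -5 + (-4)³ = -5 - 64 = -69)
-3062*w(5, -5) = -3062*(-69) = 211278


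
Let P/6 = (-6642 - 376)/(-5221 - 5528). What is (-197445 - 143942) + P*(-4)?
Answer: -1223245765/3583 ≈ -3.4140e+5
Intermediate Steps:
P = 14036/3583 (P = 6*((-6642 - 376)/(-5221 - 5528)) = 6*(-7018/(-10749)) = 6*(-7018*(-1/10749)) = 6*(7018/10749) = 14036/3583 ≈ 3.9174)
(-197445 - 143942) + P*(-4) = (-197445 - 143942) + (14036/3583)*(-4) = -341387 - 56144/3583 = -1223245765/3583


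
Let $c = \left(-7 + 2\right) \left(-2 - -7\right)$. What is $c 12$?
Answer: $-300$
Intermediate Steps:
$c = -25$ ($c = - 5 \left(-2 + 7\right) = \left(-5\right) 5 = -25$)
$c 12 = \left(-25\right) 12 = -300$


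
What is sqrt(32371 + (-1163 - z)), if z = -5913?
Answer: sqrt(37121) ≈ 192.67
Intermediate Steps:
sqrt(32371 + (-1163 - z)) = sqrt(32371 + (-1163 - 1*(-5913))) = sqrt(32371 + (-1163 + 5913)) = sqrt(32371 + 4750) = sqrt(37121)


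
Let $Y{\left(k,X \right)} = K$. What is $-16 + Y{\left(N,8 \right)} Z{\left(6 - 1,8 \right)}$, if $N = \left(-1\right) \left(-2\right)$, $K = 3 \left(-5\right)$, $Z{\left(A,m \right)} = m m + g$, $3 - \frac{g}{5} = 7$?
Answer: $-676$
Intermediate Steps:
$g = -20$ ($g = 15 - 35 = -20$)
$Z{\left(A,m \right)} = -20 + m^{2}$ ($Z{\left(A,m \right)} = m m - 20 = m^{2} - 20 = -20 + m^{2}$)
$K = -15$
$N = 2$
$Y{\left(k,X \right)} = -15$
$-16 + Y{\left(N,8 \right)} Z{\left(6 - 1,8 \right)} = -16 - 15 \left(-20 + 8^{2}\right) = -16 - 15 \left(-20 + 64\right) = -16 - 660 = -676$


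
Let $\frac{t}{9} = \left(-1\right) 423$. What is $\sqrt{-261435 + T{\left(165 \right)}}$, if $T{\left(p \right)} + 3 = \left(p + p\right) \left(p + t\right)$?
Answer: $i \sqrt{1463298} \approx 1209.7 i$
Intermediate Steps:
$t = -3807$ ($t = 9 \left(\left(-1\right) 423\right) = 9 \left(-423\right) = -3807$)
$T{\left(p \right)} = -3 + 2 p \left(-3807 + p\right)$ ($T{\left(p \right)} = -3 + \left(p + p\right) \left(p - 3807\right) = -3 + 2 p \left(-3807 + p\right)$)
$\sqrt{-261435 + T{\left(165 \right)}} = \sqrt{-261435 - \left(1256313 - 54450\right)} = \sqrt{-261435 - 1201863} = \sqrt{-1463298} = i \sqrt{1463298}$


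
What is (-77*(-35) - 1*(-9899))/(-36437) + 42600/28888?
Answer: 148550091/131574007 ≈ 1.1290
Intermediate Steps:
(-77*(-35) - 1*(-9899))/(-36437) + 42600/28888 = (2695 + 9899)*(-1/36437) + 42600*(1/28888) = 12594*(-1/36437) + 5325/3611 = -12594/36437 + 5325/3611 = 148550091/131574007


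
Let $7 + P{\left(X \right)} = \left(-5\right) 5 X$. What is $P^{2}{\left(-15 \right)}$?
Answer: $135424$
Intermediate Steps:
$P{\left(X \right)} = -7 - 25 X$ ($P{\left(X \right)} = -7 + \left(-5\right) 5 X = -7 - 25 X$)
$P^{2}{\left(-15 \right)} = \left(-7 - -375\right)^{2} = \left(-7 + 375\right)^{2} = 368^{2} = 135424$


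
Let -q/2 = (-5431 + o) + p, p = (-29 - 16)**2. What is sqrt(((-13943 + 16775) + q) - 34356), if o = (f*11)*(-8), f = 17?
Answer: 2*I*sqrt(5430) ≈ 147.38*I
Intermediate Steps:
p = 2025 (p = (-45)**2 = 2025)
o = -1496 (o = (17*11)*(-8) = 187*(-8) = -1496)
q = 9804 (q = -2*((-5431 - 1496) + 2025) = -2*(-6927 + 2025) = -2*(-4902) = 9804)
sqrt(((-13943 + 16775) + q) - 34356) = sqrt(((-13943 + 16775) + 9804) - 34356) = sqrt((2832 + 9804) - 34356) = sqrt(12636 - 34356) = sqrt(-21720) = 2*I*sqrt(5430)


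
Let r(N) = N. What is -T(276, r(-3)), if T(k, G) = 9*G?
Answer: 27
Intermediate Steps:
-T(276, r(-3)) = -9*(-3) = -1*(-27) = 27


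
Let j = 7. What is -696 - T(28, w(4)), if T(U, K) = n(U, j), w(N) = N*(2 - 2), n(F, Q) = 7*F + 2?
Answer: -894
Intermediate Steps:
n(F, Q) = 2 + 7*F
w(N) = 0 (w(N) = N*0 = 0)
T(U, K) = 2 + 7*U
-696 - T(28, w(4)) = -696 - (2 + 7*28) = -696 - (2 + 196) = -696 - 1*198 = -696 - 198 = -894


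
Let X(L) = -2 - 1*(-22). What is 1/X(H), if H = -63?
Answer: 1/20 ≈ 0.050000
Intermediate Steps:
X(L) = 20 (X(L) = -2 + 22 = 20)
1/X(H) = 1/20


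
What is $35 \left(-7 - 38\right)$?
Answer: $-1575$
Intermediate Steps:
$35 \left(-7 - 38\right) = 35 \left(-45\right) = -1575$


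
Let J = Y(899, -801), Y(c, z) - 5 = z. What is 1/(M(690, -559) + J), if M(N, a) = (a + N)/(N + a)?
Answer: -1/795 ≈ -0.0012579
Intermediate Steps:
Y(c, z) = 5 + z
J = -796 (J = 5 - 801 = -796)
M(N, a) = 1 (M(N, a) = (N + a)/(N + a) = 1)
1/(M(690, -559) + J) = 1/(1 - 796) = 1/(-795) = -1/795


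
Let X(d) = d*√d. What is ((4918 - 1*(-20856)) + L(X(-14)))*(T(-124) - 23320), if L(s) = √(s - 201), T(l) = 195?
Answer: -596023750 - 23125*√(-201 - 14*I*√14) ≈ -5.9607e+8 + 3.3058e+5*I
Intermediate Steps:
X(d) = d^(3/2)
L(s) = √(-201 + s)
((4918 - 1*(-20856)) + L(X(-14)))*(T(-124) - 23320) = ((4918 - 1*(-20856)) + √(-201 + (-14)^(3/2)))*(195 - 23320) = ((4918 + 20856) + √(-201 - 14*I*√14))*(-23125) = (25774 + √(-201 - 14*I*√14))*(-23125) = -596023750 - 23125*√(-201 - 14*I*√14)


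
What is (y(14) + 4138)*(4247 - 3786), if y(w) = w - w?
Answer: 1907618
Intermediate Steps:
y(w) = 0
(y(14) + 4138)*(4247 - 3786) = (0 + 4138)*(4247 - 3786) = 4138*461 = 1907618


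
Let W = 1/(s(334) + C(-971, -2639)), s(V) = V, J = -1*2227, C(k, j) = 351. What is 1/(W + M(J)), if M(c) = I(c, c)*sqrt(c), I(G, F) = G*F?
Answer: 685/25702906012788971362076 - 2327134995025*I*sqrt(2227)/25702906012788971362076 ≈ 2.6651e-20 - 4.2727e-9*I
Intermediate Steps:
I(G, F) = F*G
J = -2227
M(c) = c**(5/2) (M(c) = (c*c)*sqrt(c) = c**2*sqrt(c) = c**(5/2))
W = 1/685 (W = 1/(334 + 351) = 1/685 ≈ 0.0014599)
1/(W + M(J)) = 1/(1/685 + (-2227)**(5/2)) = 1/(1/685 + 4959529*I*sqrt(2227))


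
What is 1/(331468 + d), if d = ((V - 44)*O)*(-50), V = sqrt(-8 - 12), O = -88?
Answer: 34467/4848696356 - 550*I*sqrt(5)/1212174089 ≈ 7.1085e-6 - 1.0146e-6*I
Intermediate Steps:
V = 2*I*sqrt(5) (V = sqrt(-20) = 2*I*sqrt(5) ≈ 4.4721*I)
d = -193600 + 8800*I*sqrt(5) (d = ((2*I*sqrt(5) - 44)*(-88))*(-50) = ((-44 + 2*I*sqrt(5))*(-88))*(-50) = (3872 - 176*I*sqrt(5))*(-50) = -193600 + 8800*I*sqrt(5) ≈ -1.936e+5 + 19677.0*I)
1/(331468 + d) = 1/(331468 + (-193600 + 8800*I*sqrt(5))) = 1/(137868 + 8800*I*sqrt(5))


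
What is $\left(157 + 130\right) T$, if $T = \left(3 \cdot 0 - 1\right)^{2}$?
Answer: $287$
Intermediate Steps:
$T = 1$ ($T = \left(0 - 1\right)^{2} = \left(-1\right)^{2} = 1$)
$\left(157 + 130\right) T = \left(157 + 130\right) 1 = 287 \cdot 1 = 287$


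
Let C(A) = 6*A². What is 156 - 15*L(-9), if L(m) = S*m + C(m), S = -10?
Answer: -8484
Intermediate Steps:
L(m) = -10*m + 6*m²
156 - 15*L(-9) = 156 - 30*(-9)*(-5 + 3*(-9)) = 156 - 30*(-9)*(-5 - 27) = 156 - 30*(-9)*(-32) = 156 - 15*576 = 156 - 8640 = -8484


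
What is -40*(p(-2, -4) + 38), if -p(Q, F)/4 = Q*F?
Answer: -240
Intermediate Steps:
p(Q, F) = -4*F*Q (p(Q, F) = -4*Q*F = -4*F*Q)
-40*(p(-2, -4) + 38) = -40*(-4*(-4)*(-2) + 38) = -40*(-32 + 38) = -40*6 = -240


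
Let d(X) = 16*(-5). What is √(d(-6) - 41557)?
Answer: I*√41637 ≈ 204.05*I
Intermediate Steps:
d(X) = -80
√(d(-6) - 41557) = √(-80 - 41557) = √(-41637) = I*√41637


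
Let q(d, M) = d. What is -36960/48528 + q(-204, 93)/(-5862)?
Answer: -717916/987747 ≈ -0.72682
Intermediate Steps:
-36960/48528 + q(-204, 93)/(-5862) = -36960/48528 - 204/(-5862) = -36960*1/48528 - 204*(-1/5862) = -770/1011 + 34/977 = -717916/987747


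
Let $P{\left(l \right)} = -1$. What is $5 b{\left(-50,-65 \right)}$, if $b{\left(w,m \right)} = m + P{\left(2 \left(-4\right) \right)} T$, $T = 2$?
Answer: $-335$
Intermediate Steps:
$b{\left(w,m \right)} = -2 + m$ ($b{\left(w,m \right)} = m - 2 = -2 + m$)
$5 b{\left(-50,-65 \right)} = 5 \left(-2 - 65\right) = 5 \left(-67\right) = -335$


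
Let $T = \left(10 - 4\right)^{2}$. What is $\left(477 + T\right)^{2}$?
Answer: $263169$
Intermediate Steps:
$T = 36$ ($T = 6^{2} = 36$)
$\left(477 + T\right)^{2} = \left(477 + 36\right)^{2} = 513^{2} = 263169$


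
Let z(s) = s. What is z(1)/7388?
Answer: 1/7388 ≈ 0.00013535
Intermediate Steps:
z(1)/7388 = 1/7388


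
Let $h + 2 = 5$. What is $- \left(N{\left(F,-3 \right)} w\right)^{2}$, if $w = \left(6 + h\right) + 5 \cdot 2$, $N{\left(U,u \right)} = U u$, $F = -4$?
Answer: $-51984$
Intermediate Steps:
$h = 3$ ($h = -2 + 5 = 3$)
$w = 19$ ($w = \left(6 + 3\right) + 5 \cdot 2 = 9 + 10 = 19$)
$- \left(N{\left(F,-3 \right)} w\right)^{2} = - \left(\left(-4\right) \left(-3\right) 19\right)^{2} = - \left(12 \cdot 19\right)^{2} = - 228^{2} = \left(-1\right) 51984 = -51984$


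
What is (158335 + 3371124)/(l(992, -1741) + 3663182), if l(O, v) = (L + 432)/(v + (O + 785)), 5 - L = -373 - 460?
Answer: 63530262/65937911 ≈ 0.96349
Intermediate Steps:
L = 838 (L = 5 - (-373 - 460) = 5 - 1*(-833) = 5 + 833 = 838)
l(O, v) = 1270/(785 + O + v) (l(O, v) = (838 + 432)/(v + (O + 785)) = 1270/(v + (785 + O)) = 1270/(785 + O + v))
(158335 + 3371124)/(l(992, -1741) + 3663182) = (158335 + 3371124)/(1270/(785 + 992 - 1741) + 3663182) = 3529459/(1270/36 + 3663182) = 3529459/(1270*(1/36) + 3663182) = 3529459/(635/18 + 3663182) = 3529459/(65937911/18) = 3529459*(18/65937911) = 63530262/65937911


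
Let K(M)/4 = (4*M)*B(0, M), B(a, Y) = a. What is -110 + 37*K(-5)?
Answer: -110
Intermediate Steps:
K(M) = 0 (K(M) = 4*((4*M)*0) = 4*0 = 0)
-110 + 37*K(-5) = -110 + 37*0 = -110 + 0 = -110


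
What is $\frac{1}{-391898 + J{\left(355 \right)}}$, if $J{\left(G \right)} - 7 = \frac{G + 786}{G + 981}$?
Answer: $- \frac{1336}{523565235} \approx -2.5517 \cdot 10^{-6}$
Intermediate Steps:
$J{\left(G \right)} = 7 + \frac{786 + G}{981 + G}$ ($J{\left(G \right)} = 7 + \frac{G + 786}{G + 981} = 7 + \frac{786 + G}{981 + G}$)
$\frac{1}{-391898 + J{\left(355 \right)}} = \frac{1}{-391898 + \frac{7653 + 8 \cdot 355}{981 + 355}} = \frac{1}{-391898 + \frac{7653 + 2840}{1336}} = \frac{1}{-391898 + \frac{1}{1336} \cdot 10493} = \frac{1}{-391898 + \frac{10493}{1336}} = \frac{1}{- \frac{523565235}{1336}} = - \frac{1336}{523565235}$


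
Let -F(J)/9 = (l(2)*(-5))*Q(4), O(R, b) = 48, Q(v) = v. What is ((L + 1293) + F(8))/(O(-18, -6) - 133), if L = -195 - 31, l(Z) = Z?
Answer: -1427/85 ≈ -16.788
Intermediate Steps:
L = -226
F(J) = 360 (F(J) = -9*2*(-5)*4 = -(-90)*4 = -9*(-40) = 360)
((L + 1293) + F(8))/(O(-18, -6) - 133) = ((-226 + 1293) + 360)/(48 - 133) = (1067 + 360)/(-85) = 1427*(-1/85) = -1427/85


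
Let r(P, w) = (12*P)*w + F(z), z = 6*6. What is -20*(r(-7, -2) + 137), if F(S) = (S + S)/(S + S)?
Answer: -6120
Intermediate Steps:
z = 36
F(S) = 1 (F(S) = (2*S)/((2*S)) = (2*S)*(1/(2*S)) = 1)
r(P, w) = 1 + 12*P*w (r(P, w) = (12*P)*w + 1 = 12*P*w + 1 = 1 + 12*P*w)
-20*(r(-7, -2) + 137) = -20*((1 + 12*(-7)*(-2)) + 137) = -20*((1 + 168) + 137) = -20*(169 + 137) = -20*306 = -6120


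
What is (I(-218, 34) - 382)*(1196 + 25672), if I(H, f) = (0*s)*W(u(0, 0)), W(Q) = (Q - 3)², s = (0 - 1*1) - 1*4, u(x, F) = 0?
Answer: -10263576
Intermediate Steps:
s = -5 (s = (0 - 1) - 4 = -1 - 4 = -5)
W(Q) = (-3 + Q)²
I(H, f) = 0 (I(H, f) = (0*(-5))*(-3 + 0)² = 0*(-3)² = 0*9 = 0)
(I(-218, 34) - 382)*(1196 + 25672) = (0 - 382)*(1196 + 25672) = -382*26868 = -10263576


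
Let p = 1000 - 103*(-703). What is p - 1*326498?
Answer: -253089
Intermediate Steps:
p = 73409 (p = 1000 + 72409 = 73409)
p - 1*326498 = 73409 - 1*326498 = 73409 - 326498 = -253089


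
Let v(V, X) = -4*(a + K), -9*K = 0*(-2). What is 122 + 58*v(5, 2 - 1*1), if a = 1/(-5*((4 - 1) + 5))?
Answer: 639/5 ≈ 127.80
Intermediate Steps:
K = 0 (K = -0*(-2) = -1/9*0 = 0)
a = -1/40 (a = 1/(-5*(3 + 5)) = 1/(-5*8) = 1/(-40) = -1/40 ≈ -0.025000)
v(V, X) = 1/10 (v(V, X) = -4*(-1/40 + 0) = -4*(-1/40) = 1/10)
122 + 58*v(5, 2 - 1*1) = 122 + 58*(1/10) = 122 + 29/5 = 639/5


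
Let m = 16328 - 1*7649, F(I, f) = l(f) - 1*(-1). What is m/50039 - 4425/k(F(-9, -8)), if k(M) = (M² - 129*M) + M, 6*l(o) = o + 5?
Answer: 5381233/77333 ≈ 69.585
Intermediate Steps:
l(o) = ⅚ + o/6 (l(o) = (o + 5)/6 = (5 + o)/6 = ⅚ + o/6)
F(I, f) = 11/6 + f/6 (F(I, f) = (⅚ + f/6) - 1*(-1) = (⅚ + f/6) + 1 = 11/6 + f/6)
k(M) = M² - 128*M
m = 8679 (m = 16328 - 7649 = 8679)
m/50039 - 4425/k(F(-9, -8)) = 8679/50039 - 4425*1/((-128 + (11/6 + (⅙)*(-8)))*(11/6 + (⅙)*(-8))) = 8679*(1/50039) - 4425*1/((-128 + (11/6 - 4/3))*(11/6 - 4/3)) = 789/4549 - 4425*2/(-128 + ½) = 789/4549 - 4425/((½)*(-255/2)) = 789/4549 - 4425/(-255/4) = 789/4549 - 4425*(-4/255) = 789/4549 + 1180/17 = 5381233/77333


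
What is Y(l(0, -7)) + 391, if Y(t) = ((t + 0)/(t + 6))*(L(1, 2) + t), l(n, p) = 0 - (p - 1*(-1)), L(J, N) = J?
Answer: 789/2 ≈ 394.50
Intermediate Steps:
l(n, p) = -1 - p (l(n, p) = 0 - (p + 1) = 0 - (1 + p) = 0 + (-1 - p) = -1 - p)
Y(t) = t*(1 + t)/(6 + t) (Y(t) = ((t + 0)/(t + 6))*(1 + t) = (t/(6 + t))*(1 + t) = t*(1 + t)/(6 + t))
Y(l(0, -7)) + 391 = (-1 - 1*(-7))*(1 + (-1 - 1*(-7)))/(6 + (-1 - 1*(-7))) + 391 = (-1 + 7)*(1 + (-1 + 7))/(6 + (-1 + 7)) + 391 = 6*(1 + 6)/(6 + 6) + 391 = 6*7/12 + 391 = 6*(1/12)*7 + 391 = 7/2 + 391 = 789/2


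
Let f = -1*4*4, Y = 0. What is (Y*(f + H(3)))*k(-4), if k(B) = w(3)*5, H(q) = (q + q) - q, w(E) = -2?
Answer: 0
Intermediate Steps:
f = -16 (f = -4*4 = -16)
H(q) = q (H(q) = 2*q - q = q)
k(B) = -10 (k(B) = -2*5 = -10)
(Y*(f + H(3)))*k(-4) = (0*(-16 + 3))*(-10) = (0*(-13))*(-10) = 0*(-10) = 0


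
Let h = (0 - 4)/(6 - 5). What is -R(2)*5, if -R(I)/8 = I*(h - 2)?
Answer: -480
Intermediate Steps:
h = -4 (h = -4/1 = -4*1 = -4)
R(I) = 48*I (R(I) = -8*I*(-4 - 2) = -8*I*(-6) = -(-48)*I = 48*I)
-R(2)*5 = -48*2*5 = -1*96*5 = -96*5 = -480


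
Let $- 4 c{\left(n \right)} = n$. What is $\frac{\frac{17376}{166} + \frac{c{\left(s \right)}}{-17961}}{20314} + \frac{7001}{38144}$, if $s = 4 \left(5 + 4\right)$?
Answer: $\frac{36327669302557}{192521411315968} \approx 0.18869$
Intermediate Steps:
$s = 36$ ($s = 4 \cdot 9 = 36$)
$c{\left(n \right)} = - \frac{n}{4}$
$\frac{\frac{17376}{166} + \frac{c{\left(s \right)}}{-17961}}{20314} + \frac{7001}{38144} = \frac{\frac{17376}{166} + \frac{\left(- \frac{1}{4}\right) 36}{-17961}}{20314} + \frac{7001}{38144} = \left(17376 \cdot \frac{1}{166} - - \frac{3}{5987}\right) \frac{1}{20314} + 7001 \cdot \frac{1}{38144} = \left(\frac{8688}{83} + \frac{3}{5987}\right) \frac{1}{20314} + \frac{7001}{38144} = \frac{52015305}{496921} \cdot \frac{1}{20314} + \frac{7001}{38144} = \frac{52015305}{10094453194} + \frac{7001}{38144} = \frac{36327669302557}{192521411315968}$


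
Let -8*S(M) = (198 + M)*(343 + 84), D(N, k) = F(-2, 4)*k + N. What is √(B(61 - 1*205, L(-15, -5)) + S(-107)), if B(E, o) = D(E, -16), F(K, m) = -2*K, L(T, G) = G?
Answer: I*√81042/4 ≈ 71.17*I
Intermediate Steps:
D(N, k) = N + 4*k (D(N, k) = (-2*(-2))*k + N = 4*k + N = N + 4*k)
B(E, o) = -64 + E (B(E, o) = E + 4*(-16) = E - 64 = -64 + E)
S(M) = -42273/4 - 427*M/8 (S(M) = -(198 + M)*(343 + 84)/8 = -(198 + M)*427/8 = -(84546 + 427*M)/8 = -42273/4 - 427*M/8)
√(B(61 - 1*205, L(-15, -5)) + S(-107)) = √((-64 + (61 - 1*205)) + (-42273/4 - 427/8*(-107))) = √((-64 + (61 - 205)) + (-42273/4 + 45689/8)) = √((-64 - 144) - 38857/8) = √(-208 - 38857/8) = √(-40521/8) = I*√81042/4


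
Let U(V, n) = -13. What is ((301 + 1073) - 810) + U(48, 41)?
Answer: 551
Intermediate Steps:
((301 + 1073) - 810) + U(48, 41) = ((301 + 1073) - 810) - 13 = (1374 - 810) - 13 = 564 - 13 = 551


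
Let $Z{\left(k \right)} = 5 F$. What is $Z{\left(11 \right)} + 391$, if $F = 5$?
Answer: $416$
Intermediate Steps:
$Z{\left(k \right)} = 25$ ($Z{\left(k \right)} = 5 \cdot 5 = 25$)
$Z{\left(11 \right)} + 391 = 25 + 391 = 416$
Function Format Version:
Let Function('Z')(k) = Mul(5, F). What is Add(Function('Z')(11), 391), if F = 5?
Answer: 416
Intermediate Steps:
Function('Z')(k) = 25 (Function('Z')(k) = Mul(5, 5) = 25)
Add(Function('Z')(11), 391) = Add(25, 391) = 416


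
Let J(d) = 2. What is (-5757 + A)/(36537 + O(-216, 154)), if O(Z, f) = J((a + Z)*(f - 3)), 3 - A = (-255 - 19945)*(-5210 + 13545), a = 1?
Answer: 168361246/36539 ≈ 4607.7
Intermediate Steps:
A = 168367003 (A = 3 - (-255 - 19945)*(-5210 + 13545) = 3 - (-20200)*8335 = 3 - 1*(-168367000) = 3 + 168367000 = 168367003)
O(Z, f) = 2
(-5757 + A)/(36537 + O(-216, 154)) = (-5757 + 168367003)/(36537 + 2) = 168361246/36539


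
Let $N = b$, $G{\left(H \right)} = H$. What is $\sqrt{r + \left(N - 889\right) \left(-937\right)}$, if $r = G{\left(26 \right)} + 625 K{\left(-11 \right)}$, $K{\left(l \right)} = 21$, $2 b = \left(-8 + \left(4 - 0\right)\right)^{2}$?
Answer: $2 \sqrt{209662} \approx 915.78$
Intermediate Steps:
$b = 8$ ($b = \frac{\left(-8 + \left(4 - 0\right)\right)^{2}}{2} = \frac{\left(-8 + \left(4 + 0\right)\right)^{2}}{2} = \frac{\left(-8 + 4\right)^{2}}{2} = \frac{\left(-4\right)^{2}}{2} = \frac{1}{2} \cdot 16 = 8$)
$N = 8$
$r = 13151$ ($r = 26 + 625 \cdot 21 = 26 + 13125 = 13151$)
$\sqrt{r + \left(N - 889\right) \left(-937\right)} = \sqrt{13151 + \left(8 - 889\right) \left(-937\right)} = \sqrt{13151 - -825497} = \sqrt{13151 + 825497} = \sqrt{838648} = 2 \sqrt{209662}$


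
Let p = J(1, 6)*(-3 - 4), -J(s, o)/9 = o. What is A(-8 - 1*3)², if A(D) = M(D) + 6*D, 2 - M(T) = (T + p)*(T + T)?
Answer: 64160100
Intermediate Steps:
J(s, o) = -9*o
p = 378 (p = (-9*6)*(-3 - 4) = -54*(-7) = 378)
M(T) = 2 - 2*T*(378 + T) (M(T) = 2 - (T + 378)*(T + T) = 2 - (378 + T)*2*T = 2 - 2*T*(378 + T))
A(D) = 2 - 750*D - 2*D² (A(D) = (2 - 756*D - 2*D²) + 6*D = 2 - 750*D - 2*D²)
A(-8 - 1*3)² = (2 - 750*(-8 - 1*3) - 2*(-8 - 1*3)²)² = (2 - 750*(-8 - 3) - 2*(-8 - 3)²)² = (2 - 750*(-11) - 2*(-11)²)² = (2 + 8250 - 2*121)² = (2 + 8250 - 242)² = 8010² = 64160100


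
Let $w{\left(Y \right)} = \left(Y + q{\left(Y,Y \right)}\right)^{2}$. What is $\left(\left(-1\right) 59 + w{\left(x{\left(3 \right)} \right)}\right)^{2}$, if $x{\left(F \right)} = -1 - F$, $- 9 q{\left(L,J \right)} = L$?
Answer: $\frac{14100025}{6561} \approx 2149.1$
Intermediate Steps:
$q{\left(L,J \right)} = - \frac{L}{9}$
$w{\left(Y \right)} = \frac{64 Y^{2}}{81}$ ($w{\left(Y \right)} = \left(Y - \frac{Y}{9}\right)^{2} = \left(\frac{8 Y}{9}\right)^{2} = \frac{64 Y^{2}}{81}$)
$\left(\left(-1\right) 59 + w{\left(x{\left(3 \right)} \right)}\right)^{2} = \left(\left(-1\right) 59 + \frac{64 \left(-1 - 3\right)^{2}}{81}\right)^{2} = \left(-59 + \frac{64 \left(-1 - 3\right)^{2}}{81}\right)^{2} = \left(-59 + \frac{64 \left(-4\right)^{2}}{81}\right)^{2} = \left(-59 + \frac{64}{81} \cdot 16\right)^{2} = \left(-59 + \frac{1024}{81}\right)^{2} = \left(- \frac{3755}{81}\right)^{2} = \frac{14100025}{6561}$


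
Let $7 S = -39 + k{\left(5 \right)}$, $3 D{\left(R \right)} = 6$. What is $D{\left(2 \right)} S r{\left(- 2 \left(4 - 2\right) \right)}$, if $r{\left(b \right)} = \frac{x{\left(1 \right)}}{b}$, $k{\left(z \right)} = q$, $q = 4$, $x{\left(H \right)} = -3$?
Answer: $- \frac{15}{2} \approx -7.5$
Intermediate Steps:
$D{\left(R \right)} = 2$ ($D{\left(R \right)} = \frac{1}{3} \cdot 6 = 2$)
$k{\left(z \right)} = 4$
$S = -5$ ($S = \frac{-39 + 4}{7} = \frac{1}{7} \left(-35\right) = -5$)
$r{\left(b \right)} = - \frac{3}{b}$
$D{\left(2 \right)} S r{\left(- 2 \left(4 - 2\right) \right)} = 2 \left(-5\right) \left(- \frac{3}{\left(-2\right) \left(4 - 2\right)}\right) = - 10 \left(- \frac{3}{\left(-2\right) 2}\right) = - 10 \left(- \frac{3}{-4}\right) = - 10 \left(\left(-3\right) \left(- \frac{1}{4}\right)\right) = \left(-10\right) \frac{3}{4} = - \frac{15}{2}$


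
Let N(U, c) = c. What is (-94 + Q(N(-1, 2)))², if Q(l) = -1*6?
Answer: 10000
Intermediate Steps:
Q(l) = -6
(-94 + Q(N(-1, 2)))² = (-94 - 6)² = (-100)² = 10000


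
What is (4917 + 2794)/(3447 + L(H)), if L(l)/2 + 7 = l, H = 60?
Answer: 701/323 ≈ 2.1703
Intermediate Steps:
L(l) = -14 + 2*l
(4917 + 2794)/(3447 + L(H)) = (4917 + 2794)/(3447 + (-14 + 2*60)) = 7711/(3447 + (-14 + 120)) = 7711/(3447 + 106) = 7711/3553 = 7711*(1/3553) = 701/323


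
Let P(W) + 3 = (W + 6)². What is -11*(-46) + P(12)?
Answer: 827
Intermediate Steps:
P(W) = -3 + (6 + W)² (P(W) = -3 + (W + 6)² = -3 + (6 + W)²)
-11*(-46) + P(12) = -11*(-46) + (-3 + (6 + 12)²) = 506 + (-3 + 18²) = 506 + (-3 + 324) = 506 + 321 = 827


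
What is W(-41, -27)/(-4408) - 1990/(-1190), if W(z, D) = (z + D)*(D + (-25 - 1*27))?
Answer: 59481/131138 ≈ 0.45358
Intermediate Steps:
W(z, D) = (-52 + D)*(D + z) (W(z, D) = (D + z)*(D + (-25 - 27)) = (D + z)*(D - 52) = (D + z)*(-52 + D) = (-52 + D)*(D + z))
W(-41, -27)/(-4408) - 1990/(-1190) = ((-27)² - 52*(-27) - 52*(-41) - 27*(-41))/(-4408) - 1990/(-1190) = (729 + 1404 + 2132 + 1107)*(-1/4408) - 1990*(-1/1190) = 5372*(-1/4408) + 199/119 = -1343/1102 + 199/119 = 59481/131138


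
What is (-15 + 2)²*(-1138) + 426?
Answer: -191896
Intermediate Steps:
(-15 + 2)²*(-1138) + 426 = (-13)²*(-1138) + 426 = 169*(-1138) + 426 = -192322 + 426 = -191896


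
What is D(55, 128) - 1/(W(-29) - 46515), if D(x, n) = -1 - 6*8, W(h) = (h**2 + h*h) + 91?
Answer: -2192357/44742 ≈ -49.000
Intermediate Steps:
W(h) = 91 + 2*h**2 (W(h) = (h**2 + h**2) + 91 = 2*h**2 + 91 = 91 + 2*h**2)
D(x, n) = -49 (D(x, n) = -1 - 48 = -49)
D(55, 128) - 1/(W(-29) - 46515) = -49 - 1/((91 + 2*(-29)**2) - 46515) = -49 - 1/((91 + 2*841) - 46515) = -49 - 1/((91 + 1682) - 46515) = -49 - 1/(1773 - 46515) = -49 - 1/(-44742) = -49 - 1*(-1/44742) = -49 + 1/44742 = -2192357/44742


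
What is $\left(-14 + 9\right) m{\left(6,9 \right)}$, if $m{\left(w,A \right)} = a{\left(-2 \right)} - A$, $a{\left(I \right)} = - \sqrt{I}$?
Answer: $45 + 5 i \sqrt{2} \approx 45.0 + 7.0711 i$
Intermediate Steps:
$m{\left(w,A \right)} = - A - i \sqrt{2}$ ($m{\left(w,A \right)} = - \sqrt{-2} - A = - i \sqrt{2} - A = - A - i \sqrt{2}$)
$\left(-14 + 9\right) m{\left(6,9 \right)} = \left(-14 + 9\right) \left(\left(-1\right) 9 - i \sqrt{2}\right) = - 5 \left(-9 - i \sqrt{2}\right) = 45 + 5 i \sqrt{2}$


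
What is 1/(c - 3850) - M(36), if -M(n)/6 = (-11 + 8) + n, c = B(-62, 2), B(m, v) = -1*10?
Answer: 764279/3860 ≈ 198.00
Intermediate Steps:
B(m, v) = -10
c = -10
M(n) = 18 - 6*n (M(n) = -6*((-11 + 8) + n) = -6*(-3 + n) = 18 - 6*n)
1/(c - 3850) - M(36) = 1/(-10 - 3850) - (18 - 6*36) = 1/(-3860) - (18 - 216) = -1/3860 - 1*(-198) = -1/3860 + 198 = 764279/3860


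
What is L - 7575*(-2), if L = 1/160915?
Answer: 2437862251/160915 ≈ 15150.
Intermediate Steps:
L = 1/160915 ≈ 6.2145e-6
L - 7575*(-2) = 1/160915 - 7575*(-2) = 1/160915 - 1*(-15150) = 1/160915 + 15150 = 2437862251/160915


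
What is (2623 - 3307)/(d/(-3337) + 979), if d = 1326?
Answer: -2282508/3265597 ≈ -0.69896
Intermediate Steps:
(2623 - 3307)/(d/(-3337) + 979) = (2623 - 3307)/(1326/(-3337) + 979) = -684/(1326*(-1/3337) + 979) = -684/(-1326/3337 + 979) = -684/3265597/3337 = -684*3337/3265597 = -2282508/3265597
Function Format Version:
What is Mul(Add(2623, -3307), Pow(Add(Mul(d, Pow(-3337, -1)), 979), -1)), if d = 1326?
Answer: Rational(-2282508, 3265597) ≈ -0.69896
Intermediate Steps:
Mul(Add(2623, -3307), Pow(Add(Mul(d, Pow(-3337, -1)), 979), -1)) = Mul(Add(2623, -3307), Pow(Add(Mul(1326, Pow(-3337, -1)), 979), -1)) = Mul(-684, Pow(Add(Mul(1326, Rational(-1, 3337)), 979), -1)) = Mul(-684, Pow(Add(Rational(-1326, 3337), 979), -1)) = Mul(-684, Pow(Rational(3265597, 3337), -1)) = Mul(-684, Rational(3337, 3265597)) = Rational(-2282508, 3265597)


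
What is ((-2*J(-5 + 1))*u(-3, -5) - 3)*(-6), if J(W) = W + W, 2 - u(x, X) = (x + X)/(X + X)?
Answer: -486/5 ≈ -97.200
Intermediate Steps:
u(x, X) = 2 - (X + x)/(2*X) (u(x, X) = 2 - (x + X)/(X + X) = 2 - (X + x)/(2*X))
J(W) = 2*W
((-2*J(-5 + 1))*u(-3, -5) - 3)*(-6) = ((-4*(-5 + 1))*((1/2)*(-1*(-3) + 3*(-5))/(-5)) - 3)*(-6) = ((-4*(-4))*((1/2)*(-1/5)*(3 - 15)) - 3)*(-6) = ((-2*(-8))*((1/2)*(-1/5)*(-12)) - 3)*(-6) = (16*(6/5) - 3)*(-6) = (96/5 - 3)*(-6) = (81/5)*(-6) = -486/5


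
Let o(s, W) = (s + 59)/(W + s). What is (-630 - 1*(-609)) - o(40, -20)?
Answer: -519/20 ≈ -25.950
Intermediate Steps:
o(s, W) = (59 + s)/(W + s)
(-630 - 1*(-609)) - o(40, -20) = (-630 - 1*(-609)) - (59 + 40)/(-20 + 40) = (-630 + 609) - 99/20 = -21 - 99/20 = -519/20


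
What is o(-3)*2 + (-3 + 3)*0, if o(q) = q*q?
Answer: 18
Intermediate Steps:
o(q) = q²
o(-3)*2 + (-3 + 3)*0 = (-3)²*2 + (-3 + 3)*0 = 9*2 + 0*0 = 18 + 0 = 18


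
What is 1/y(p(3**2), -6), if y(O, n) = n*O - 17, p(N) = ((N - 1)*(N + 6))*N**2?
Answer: -1/58337 ≈ -1.7142e-5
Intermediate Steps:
p(N) = N**2*(-1 + N)*(6 + N) (p(N) = ((-1 + N)*(6 + N))*N**2 = N**2*(-1 + N)*(6 + N))
y(O, n) = -17 + O*n (y(O, n) = O*n - 17 = -17 + O*n)
1/y(p(3**2), -6) = 1/(-17 + ((3**2)**2*(-6 + (3**2)**2 + 5*3**2))*(-6)) = 1/(-17 + (9**2*(-6 + 9**2 + 5*9))*(-6)) = 1/(-17 + (81*(-6 + 81 + 45))*(-6)) = 1/(-17 + (81*120)*(-6)) = 1/(-17 + 9720*(-6)) = 1/(-17 - 58320) = 1/(-58337) = -1/58337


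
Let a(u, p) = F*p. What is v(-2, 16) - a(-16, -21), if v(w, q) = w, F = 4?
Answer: 82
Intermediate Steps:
a(u, p) = 4*p
v(-2, 16) - a(-16, -21) = -2 - 4*(-21) = -2 - 1*(-84) = -2 + 84 = 82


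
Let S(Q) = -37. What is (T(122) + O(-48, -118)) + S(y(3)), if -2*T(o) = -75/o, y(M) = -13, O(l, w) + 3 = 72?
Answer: 7883/244 ≈ 32.307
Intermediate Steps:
O(l, w) = 69 (O(l, w) = -3 + 72 = 69)
T(o) = 75/(2*o) (T(o) = -(-75)/(2*o) = 75/(2*o))
(T(122) + O(-48, -118)) + S(y(3)) = ((75/2)/122 + 69) - 37 = ((75/2)*(1/122) + 69) - 37 = (75/244 + 69) - 37 = 16911/244 - 37 = 7883/244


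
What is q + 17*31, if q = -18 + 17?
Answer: 526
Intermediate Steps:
q = -1
q + 17*31 = -1 + 17*31 = -1 + 527 = 526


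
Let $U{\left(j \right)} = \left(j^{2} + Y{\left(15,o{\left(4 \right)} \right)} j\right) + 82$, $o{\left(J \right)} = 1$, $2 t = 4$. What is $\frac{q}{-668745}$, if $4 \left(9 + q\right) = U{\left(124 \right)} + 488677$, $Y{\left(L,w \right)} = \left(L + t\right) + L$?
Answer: $- \frac{72581}{382140} \approx -0.18993$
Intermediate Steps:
$t = 2$ ($t = \frac{1}{2} \cdot 4 = 2$)
$Y{\left(L,w \right)} = 2 + 2 L$ ($Y{\left(L,w \right)} = \left(L + 2\right) + L = \left(2 + L\right) + L = 2 + 2 L$)
$U{\left(j \right)} = 82 + j^{2} + 32 j$ ($U{\left(j \right)} = \left(j^{2} + \left(2 + 2 \cdot 15\right) j\right) + 82 = \left(j^{2} + \left(2 + 30\right) j\right) + 82 = \left(j^{2} + 32 j\right) + 82 = 82 + j^{2} + 32 j$)
$q = \frac{508067}{4}$ ($q = -9 + \frac{\left(82 + 124^{2} + 32 \cdot 124\right) + 488677}{4} = -9 + \frac{\left(82 + 15376 + 3968\right) + 488677}{4} = -9 + \frac{19426 + 488677}{4} = -9 + \frac{1}{4} \cdot 508103 = -9 + \frac{508103}{4} = \frac{508067}{4} \approx 1.2702 \cdot 10^{5}$)
$\frac{q}{-668745} = \frac{508067}{4 \left(-668745\right)} = \frac{508067}{4} \left(- \frac{1}{668745}\right) = - \frac{72581}{382140}$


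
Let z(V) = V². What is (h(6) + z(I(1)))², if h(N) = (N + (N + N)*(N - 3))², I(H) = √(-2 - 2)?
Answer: 3097600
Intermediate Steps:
I(H) = 2*I (I(H) = √(-4) = 2*I)
h(N) = (N + 2*N*(-3 + N))² (h(N) = (N + (2*N)*(-3 + N))² = (N + 2*N*(-3 + N))²)
(h(6) + z(I(1)))² = (6²*(-5 + 2*6)² + (2*I)²)² = (36*(-5 + 12)² - 4)² = (36*7² - 4)² = (36*49 - 4)² = (1764 - 4)² = 1760² = 3097600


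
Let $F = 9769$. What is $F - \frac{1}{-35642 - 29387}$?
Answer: $\frac{635268302}{65029} \approx 9769.0$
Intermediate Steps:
$F - \frac{1}{-35642 - 29387} = 9769 - \frac{1}{-35642 - 29387} = 9769 - \frac{1}{-65029} = 9769 - - \frac{1}{65029} = 9769 + \frac{1}{65029} = \frac{635268302}{65029}$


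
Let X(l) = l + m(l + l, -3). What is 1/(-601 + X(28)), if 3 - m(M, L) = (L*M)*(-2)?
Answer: -1/906 ≈ -0.0011038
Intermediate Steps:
m(M, L) = 3 + 2*L*M (m(M, L) = 3 - L*M*(-2) = 3 - (-2)*L*M = 3 + 2*L*M)
X(l) = 3 - 11*l (X(l) = l + (3 + 2*(-3)*(l + l)) = l + (3 + 2*(-3)*(2*l)) = l + (3 - 12*l) = 3 - 11*l)
1/(-601 + X(28)) = 1/(-601 + (3 - 11*28)) = 1/(-601 + (3 - 308)) = 1/(-601 - 305) = 1/(-906) = -1/906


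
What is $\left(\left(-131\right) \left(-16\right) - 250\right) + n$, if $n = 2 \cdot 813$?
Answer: $3472$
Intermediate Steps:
$n = 1626$
$\left(\left(-131\right) \left(-16\right) - 250\right) + n = \left(\left(-131\right) \left(-16\right) - 250\right) + 1626 = \left(2096 - 250\right) + 1626 = 1846 + 1626 = 3472$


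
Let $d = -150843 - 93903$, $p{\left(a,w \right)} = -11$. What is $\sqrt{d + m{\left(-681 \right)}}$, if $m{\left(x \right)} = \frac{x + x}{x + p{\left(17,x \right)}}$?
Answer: $\frac{i \sqrt{29299776510}}{346} \approx 494.72 i$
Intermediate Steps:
$d = -244746$ ($d = -150843 - 93903 = -244746$)
$m{\left(x \right)} = \frac{2 x}{-11 + x}$ ($m{\left(x \right)} = \frac{x + x}{x - 11} = \frac{2 x}{-11 + x}$)
$\sqrt{d + m{\left(-681 \right)}} = \sqrt{-244746 + 2 \left(-681\right) \frac{1}{-11 - 681}} = \sqrt{-244746 + 2 \left(-681\right) \frac{1}{-692}} = \sqrt{-244746 + 2 \left(-681\right) \left(- \frac{1}{692}\right)} = \sqrt{-244746 + \frac{681}{346}} = \sqrt{- \frac{84681435}{346}} = \frac{i \sqrt{29299776510}}{346}$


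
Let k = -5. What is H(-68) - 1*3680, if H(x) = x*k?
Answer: -3340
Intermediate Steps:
H(x) = -5*x (H(x) = x*(-5) = -5*x)
H(-68) - 1*3680 = -5*(-68) - 1*3680 = 340 - 3680 = -3340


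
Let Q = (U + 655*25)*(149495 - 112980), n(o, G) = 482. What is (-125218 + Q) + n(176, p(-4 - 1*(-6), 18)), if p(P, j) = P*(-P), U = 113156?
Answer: 4729699729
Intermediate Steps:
p(P, j) = -P**2
Q = 4729824465 (Q = (113156 + 655*25)*(149495 - 112980) = (113156 + 16375)*36515 = 129531*36515 = 4729824465)
(-125218 + Q) + n(176, p(-4 - 1*(-6), 18)) = (-125218 + 4729824465) + 482 = 4729699247 + 482 = 4729699729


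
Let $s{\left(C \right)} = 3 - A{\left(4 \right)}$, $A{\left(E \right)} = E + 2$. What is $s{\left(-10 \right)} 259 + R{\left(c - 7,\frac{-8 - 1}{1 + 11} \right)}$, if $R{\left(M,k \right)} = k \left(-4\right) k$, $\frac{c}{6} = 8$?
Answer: $- \frac{3117}{4} \approx -779.25$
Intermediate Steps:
$c = 48$ ($c = 6 \cdot 8 = 48$)
$A{\left(E \right)} = 2 + E$
$R{\left(M,k \right)} = - 4 k^{2}$ ($R{\left(M,k \right)} = - 4 k k = - 4 k^{2}$)
$s{\left(C \right)} = -3$ ($s{\left(C \right)} = 3 - \left(2 + 4\right) = 3 - 6 = -3$)
$s{\left(-10 \right)} 259 + R{\left(c - 7,\frac{-8 - 1}{1 + 11} \right)} = \left(-3\right) 259 - 4 \left(\frac{-8 - 1}{1 + 11}\right)^{2} = -777 - 4 \left(- \frac{9}{12}\right)^{2} = -777 - 4 \left(\left(-9\right) \frac{1}{12}\right)^{2} = -777 - 4 \left(- \frac{3}{4}\right)^{2} = -777 - \frac{9}{4} = - \frac{3117}{4}$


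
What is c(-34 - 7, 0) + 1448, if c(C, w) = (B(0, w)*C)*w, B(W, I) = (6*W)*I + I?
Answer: 1448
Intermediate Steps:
B(W, I) = I + 6*I*W (B(W, I) = 6*I*W + I = I + 6*I*W)
c(C, w) = C*w² (c(C, w) = ((w*(1 + 6*0))*C)*w = ((w*(1 + 0))*C)*w = ((w*1)*C)*w = (w*C)*w = (C*w)*w = C*w²)
c(-34 - 7, 0) + 1448 = (-34 - 7)*0² + 1448 = -41*0 + 1448 = 0 + 1448 = 1448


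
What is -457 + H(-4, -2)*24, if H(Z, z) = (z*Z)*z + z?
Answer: -889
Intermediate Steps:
H(Z, z) = z + Z*z² (H(Z, z) = (Z*z)*z + z = Z*z² + z = z + Z*z²)
-457 + H(-4, -2)*24 = -457 - 2*(1 - 4*(-2))*24 = -457 - 2*(1 + 8)*24 = -457 - 2*9*24 = -457 - 18*24 = -457 - 432 = -889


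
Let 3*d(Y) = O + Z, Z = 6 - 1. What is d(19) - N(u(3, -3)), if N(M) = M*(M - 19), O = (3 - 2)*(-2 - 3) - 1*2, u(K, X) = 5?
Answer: 208/3 ≈ 69.333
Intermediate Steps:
Z = 5
O = -7 (O = 1*(-5) - 2 = -5 - 2 = -7)
d(Y) = -2/3 (d(Y) = (-7 + 5)/3 = (1/3)*(-2) = -2/3)
N(M) = M*(-19 + M)
d(19) - N(u(3, -3)) = -2/3 - 5*(-19 + 5) = -2/3 - 5*(-14) = -2/3 - 1*(-70) = -2/3 + 70 = 208/3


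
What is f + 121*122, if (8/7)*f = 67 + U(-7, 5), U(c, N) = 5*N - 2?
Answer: 59363/4 ≈ 14841.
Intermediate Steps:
U(c, N) = -2 + 5*N
f = 315/4 (f = 7*(67 + (-2 + 5*5))/8 = 7*(67 + (-2 + 25))/8 = 7*(67 + 23)/8 = (7/8)*90 = 315/4 ≈ 78.750)
f + 121*122 = 315/4 + 121*122 = 315/4 + 14762 = 59363/4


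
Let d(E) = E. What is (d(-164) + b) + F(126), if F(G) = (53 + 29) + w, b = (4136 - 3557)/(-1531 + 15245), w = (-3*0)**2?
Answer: -1123969/13714 ≈ -81.958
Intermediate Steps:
w = 0 (w = 0**2 = 0)
b = 579/13714 ≈ 0.042220
F(G) = 82 (F(G) = (53 + 29) + 0 = 82 + 0 = 82)
(d(-164) + b) + F(126) = (-164 + 579/13714) + 82 = -2248517/13714 + 82 = -1123969/13714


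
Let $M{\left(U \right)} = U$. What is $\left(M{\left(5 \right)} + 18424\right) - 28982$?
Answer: $-10553$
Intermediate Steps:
$\left(M{\left(5 \right)} + 18424\right) - 28982 = \left(5 + 18424\right) - 28982 = 18429 - 28982 = -10553$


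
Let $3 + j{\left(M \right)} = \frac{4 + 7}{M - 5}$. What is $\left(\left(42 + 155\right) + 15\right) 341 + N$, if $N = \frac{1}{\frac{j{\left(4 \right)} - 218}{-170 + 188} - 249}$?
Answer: $\frac{170392235}{2357} \approx 72292.0$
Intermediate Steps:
$j{\left(M \right)} = -3 + \frac{11}{-5 + M}$ ($j{\left(M \right)} = -3 + \frac{4 + 7}{M - 5} = -3 + \frac{11}{-5 + M}$)
$N = - \frac{9}{2357}$ ($N = \frac{1}{\frac{\frac{26 - 12}{-5 + 4} - 218}{-170 + 188} - 249} = \frac{1}{\frac{\frac{26 - 12}{-1} - 218}{18} - 249} = \frac{1}{\left(\left(-1\right) 14 - 218\right) \frac{1}{18} - 249} = \frac{1}{\left(-14 - 218\right) \frac{1}{18} - 249} = \frac{1}{\left(-232\right) \frac{1}{18} - 249} = \frac{1}{- \frac{116}{9} - 249} = \frac{1}{- \frac{2357}{9}} = - \frac{9}{2357} \approx -0.0038184$)
$\left(\left(42 + 155\right) + 15\right) 341 + N = \left(\left(42 + 155\right) + 15\right) 341 - \frac{9}{2357} = \left(197 + 15\right) 341 - \frac{9}{2357} = 212 \cdot 341 - \frac{9}{2357} = 72292 - \frac{9}{2357} = \frac{170392235}{2357}$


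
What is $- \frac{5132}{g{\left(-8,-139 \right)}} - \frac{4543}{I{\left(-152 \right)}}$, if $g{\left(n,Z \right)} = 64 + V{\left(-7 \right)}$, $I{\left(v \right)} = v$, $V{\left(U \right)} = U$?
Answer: $- \frac{27427}{456} \approx -60.147$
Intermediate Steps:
$g{\left(n,Z \right)} = 57$ ($g{\left(n,Z \right)} = 64 - 7 = 57$)
$- \frac{5132}{g{\left(-8,-139 \right)}} - \frac{4543}{I{\left(-152 \right)}} = - \frac{5132}{57} - \frac{4543}{-152} = \left(-5132\right) \frac{1}{57} - - \frac{4543}{152} = - \frac{5132}{57} + \frac{4543}{152} = - \frac{27427}{456}$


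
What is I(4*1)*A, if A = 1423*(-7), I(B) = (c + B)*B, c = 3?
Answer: -278908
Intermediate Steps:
I(B) = B*(3 + B) (I(B) = (3 + B)*B = B*(3 + B))
A = -9961
I(4*1)*A = ((4*1)*(3 + 4*1))*(-9961) = (4*(3 + 4))*(-9961) = (4*7)*(-9961) = 28*(-9961) = -278908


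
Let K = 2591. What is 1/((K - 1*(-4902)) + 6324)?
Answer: 1/13817 ≈ 7.2375e-5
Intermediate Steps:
1/((K - 1*(-4902)) + 6324) = 1/((2591 - 1*(-4902)) + 6324) = 1/((2591 + 4902) + 6324) = 1/(7493 + 6324) = 1/13817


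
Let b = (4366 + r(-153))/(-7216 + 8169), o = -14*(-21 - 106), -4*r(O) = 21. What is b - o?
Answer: -6760293/3812 ≈ -1773.4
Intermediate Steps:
r(O) = -21/4 (r(O) = -¼*21 = -21/4)
o = 1778 (o = -14*(-127) = 1778)
b = 17443/3812 (b = (4366 - 21/4)/(-7216 + 8169) = (17443/4)/953 = (17443/4)*(1/953) = 17443/3812 ≈ 4.5758)
b - o = 17443/3812 - 1*1778 = 17443/3812 - 1778 = -6760293/3812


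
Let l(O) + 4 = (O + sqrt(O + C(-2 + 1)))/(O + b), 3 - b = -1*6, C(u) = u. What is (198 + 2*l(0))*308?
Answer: 58520 + 616*I/9 ≈ 58520.0 + 68.444*I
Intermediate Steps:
b = 9 (b = 3 - (-1)*6 = 3 - 1*(-6) = 3 + 6 = 9)
l(O) = -4 + (O + sqrt(-1 + O))/(9 + O) (l(O) = -4 + (O + sqrt(O + (-2 + 1)))/(O + 9) = -4 + (O + sqrt(O - 1))/(9 + O) = -4 + (O + sqrt(-1 + O))/(9 + O))
(198 + 2*l(0))*308 = (198 + 2*((-36 + sqrt(-1 + 0) - 3*0)/(9 + 0)))*308 = (198 + 2*((-36 + sqrt(-1) + 0)/9))*308 = (198 + 2*((-36 + I + 0)/9))*308 = (198 + 2*((-36 + I)/9))*308 = (198 + 2*(-4 + I/9))*308 = (198 + (-8 + 2*I/9))*308 = (190 + 2*I/9)*308 = 58520 + 616*I/9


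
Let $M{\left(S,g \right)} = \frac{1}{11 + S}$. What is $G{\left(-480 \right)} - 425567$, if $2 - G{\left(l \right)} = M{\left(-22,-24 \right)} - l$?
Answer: $- \frac{4686494}{11} \approx -4.2605 \cdot 10^{5}$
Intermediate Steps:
$G{\left(l \right)} = \frac{23}{11} + l$ ($G{\left(l \right)} = 2 - \left(\frac{1}{11 - 22} - l\right) = 2 - \left(\frac{1}{-11} - l\right) = 2 - \left(- \frac{1}{11} - l\right) = 2 + \left(\frac{1}{11} + l\right) = \frac{23}{11} + l$)
$G{\left(-480 \right)} - 425567 = \left(\frac{23}{11} - 480\right) - 425567 = - \frac{5257}{11} - 425567 = - \frac{4686494}{11}$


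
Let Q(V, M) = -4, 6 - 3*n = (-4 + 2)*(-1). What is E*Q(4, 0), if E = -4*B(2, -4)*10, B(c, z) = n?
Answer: 640/3 ≈ 213.33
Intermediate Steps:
n = 4/3 (n = 2 - (-4 + 2)*(-1)/3 = 2 - (-2)*(-1)/3 = 2 - 1/3*2 = 2 - 2/3 = 4/3 ≈ 1.3333)
B(c, z) = 4/3
E = -160/3 (E = -4*4/3*10 = -16/3*10 = -160/3 ≈ -53.333)
E*Q(4, 0) = -160/3*(-4) = 640/3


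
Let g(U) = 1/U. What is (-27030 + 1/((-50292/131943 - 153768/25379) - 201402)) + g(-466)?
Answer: -707928304691670522314/26190464238213873 ≈ -27030.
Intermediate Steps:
(-27030 + 1/((-50292/131943 - 153768/25379) - 201402)) + g(-466) = (-27030 + 1/((-50292/131943 - 153768/25379) - 201402)) + 1/(-466) = (-27030 + 1/((-50292*1/131943 - 153768*1/25379) - 201402)) - 1/466 = (-27030 + 1/((-16764/43981 - 153768/25379) - 201402)) - 1/466 = (-27030 + 1/(-7188323964/1116193799 - 201402)) - 1/466 = (-27030 + 1/(-224810851830162/1116193799)) - 1/466 = (-27030 - 1116193799/224810851830162) - 1/466 = -6076637326085472659/224810851830162 - 1/466 = -707928304691670522314/26190464238213873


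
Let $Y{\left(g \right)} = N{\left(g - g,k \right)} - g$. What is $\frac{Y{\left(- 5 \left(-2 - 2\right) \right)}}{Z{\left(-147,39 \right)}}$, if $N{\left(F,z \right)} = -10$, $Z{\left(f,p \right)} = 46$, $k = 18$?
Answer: $- \frac{15}{23} \approx -0.65217$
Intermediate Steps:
$Y{\left(g \right)} = -10 - g$
$\frac{Y{\left(- 5 \left(-2 - 2\right) \right)}}{Z{\left(-147,39 \right)}} = \frac{-10 - - 5 \left(-2 - 2\right)}{46} = \left(-10 - \left(-5\right) \left(-4\right)\right) \frac{1}{46} = \left(-10 - 20\right) \frac{1}{46} = \left(-30\right) \frac{1}{46} = - \frac{15}{23}$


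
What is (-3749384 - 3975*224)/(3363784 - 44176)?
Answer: -579973/414951 ≈ -1.3977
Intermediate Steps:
(-3749384 - 3975*224)/(3363784 - 44176) = (-3749384 - 890400)/3319608 = -4639784*1/3319608 = -579973/414951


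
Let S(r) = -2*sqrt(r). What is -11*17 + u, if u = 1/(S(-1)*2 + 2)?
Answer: -1869/10 + I/5 ≈ -186.9 + 0.2*I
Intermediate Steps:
u = (2 + 4*I)/20 (u = 1/(-2*I*2 + 2) = 1/(-4*I + 2) = 1/(2 - 4*I) = (2 + 4*I)/20 ≈ 0.1 + 0.2*I)
-11*17 + u = -11*17 + (1/10 + I/5) = -187 + (1/10 + I/5) = -1869/10 + I/5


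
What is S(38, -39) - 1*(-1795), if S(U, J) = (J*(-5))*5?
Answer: 2770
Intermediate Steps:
S(U, J) = -25*J (S(U, J) = -5*J*5 = -25*J)
S(38, -39) - 1*(-1795) = -25*(-39) - 1*(-1795) = 975 + 1795 = 2770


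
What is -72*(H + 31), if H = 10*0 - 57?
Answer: 1872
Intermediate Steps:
H = -57 (H = 0 - 57 = -57)
-72*(H + 31) = -72*(-57 + 31) = -72*(-26) = 1872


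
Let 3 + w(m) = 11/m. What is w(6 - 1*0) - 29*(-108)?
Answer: 18785/6 ≈ 3130.8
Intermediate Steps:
w(m) = -3 + 11/m
w(6 - 1*0) - 29*(-108) = (-3 + 11/(6 - 1*0)) - 29*(-108) = (-3 + 11/(6 + 0)) + 3132 = (-3 + 11/6) + 3132 = -7/6 + 3132 = 18785/6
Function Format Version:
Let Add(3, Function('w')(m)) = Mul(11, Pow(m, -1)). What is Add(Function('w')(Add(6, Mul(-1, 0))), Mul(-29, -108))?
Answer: Rational(18785, 6) ≈ 3130.8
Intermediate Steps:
Function('w')(m) = Add(-3, Mul(11, Pow(m, -1)))
Add(Function('w')(Add(6, Mul(-1, 0))), Mul(-29, -108)) = Add(Add(-3, Mul(11, Pow(Add(6, Mul(-1, 0)), -1))), Mul(-29, -108)) = Add(Add(-3, Mul(11, Pow(Add(6, 0), -1))), 3132) = Add(Add(-3, Mul(11, Pow(6, -1))), 3132) = Add(Add(-3, Mul(11, Rational(1, 6))), 3132) = Add(Add(-3, Rational(11, 6)), 3132) = Add(Rational(-7, 6), 3132) = Rational(18785, 6)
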